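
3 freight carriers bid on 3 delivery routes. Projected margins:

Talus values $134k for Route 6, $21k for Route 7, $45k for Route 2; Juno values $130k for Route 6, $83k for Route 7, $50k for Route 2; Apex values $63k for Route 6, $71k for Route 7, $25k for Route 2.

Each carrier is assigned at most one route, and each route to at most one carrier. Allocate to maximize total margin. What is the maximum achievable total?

This is the linear assignment problem.
Optimal: Talus→Route 6 ($134k), Juno→Route 2 ($50k), Apex→Route 7 ($71k) — total 134+50+71 = $255k.
Row-greedy (each carrier in turn takes its best remaining route) gives $242k, worse by 13.
Next-best assignment: Talus→Route 2, Juno→Route 6, Apex→Route 7 = $246k.
Every other assignment is strictly worse.

Max total: $255k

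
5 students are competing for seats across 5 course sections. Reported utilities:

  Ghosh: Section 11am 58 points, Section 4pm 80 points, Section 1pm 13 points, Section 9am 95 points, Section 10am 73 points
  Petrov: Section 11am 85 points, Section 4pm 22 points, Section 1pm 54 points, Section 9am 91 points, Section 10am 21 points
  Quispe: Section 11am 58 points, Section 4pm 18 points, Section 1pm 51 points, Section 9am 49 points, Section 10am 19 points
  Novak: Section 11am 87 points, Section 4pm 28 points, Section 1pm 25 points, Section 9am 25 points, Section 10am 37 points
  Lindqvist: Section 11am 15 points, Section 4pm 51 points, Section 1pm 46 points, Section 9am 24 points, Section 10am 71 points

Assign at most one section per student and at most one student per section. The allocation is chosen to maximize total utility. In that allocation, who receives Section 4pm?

This is the linear assignment problem.
Optimal: Ghosh→Section 4pm (80 points), Petrov→Section 9am (91 points), Quispe→Section 1pm (51 points), Novak→Section 11am (87 points), Lindqvist→Section 10am (71 points) — total 80+91+51+87+71 = 380 points.
Column-greedy (each section in turn goes to its best remaining student) gives 341 points, worse by 39.
Checked against all permutations: 380 points is optimal.
Ghosh's own top section is Section 9am (95 points), but forcing Ghosh→Section 9am and reassigning the rest optimally gives only 330 points — worse by 50.

Ghosh receives Section 4pm.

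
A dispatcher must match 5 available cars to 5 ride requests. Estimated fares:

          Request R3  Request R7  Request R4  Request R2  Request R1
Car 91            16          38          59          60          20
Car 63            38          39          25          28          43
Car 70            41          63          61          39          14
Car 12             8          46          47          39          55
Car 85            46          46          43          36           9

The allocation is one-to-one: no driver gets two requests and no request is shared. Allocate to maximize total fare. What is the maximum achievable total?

Optimal: Car 91→Request R2 ($60), Car 63→Request R7 ($39), Car 70→Request R4 ($61), Car 12→Request R1 ($55), Car 85→Request R3 ($46) — total 60+39+61+55+46 = $261.
Row-greedy (each driver in turn takes its best remaining request) gives $259, worse by 2.
Swapping Car 12↔Car 85 (Car 12→Request R3 $8, Car 85→Request R1 $9) loses 84.
Checked against all permutations: $261 is optimal.

Max total: $261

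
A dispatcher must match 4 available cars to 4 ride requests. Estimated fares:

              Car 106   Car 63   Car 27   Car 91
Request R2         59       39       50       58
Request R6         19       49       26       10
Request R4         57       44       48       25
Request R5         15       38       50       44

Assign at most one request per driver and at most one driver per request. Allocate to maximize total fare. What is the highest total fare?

Maximum total: $214

Optimal: Car 106→Request R4 ($57), Car 63→Request R6 ($49), Car 27→Request R5 ($50), Car 91→Request R2 ($58) — total 57+49+50+58 = $214.
Max-entry greedy (repeatedly take the single best remaining cell) gives $183, worse by 31.
No other one-to-one assignment exceeds $214.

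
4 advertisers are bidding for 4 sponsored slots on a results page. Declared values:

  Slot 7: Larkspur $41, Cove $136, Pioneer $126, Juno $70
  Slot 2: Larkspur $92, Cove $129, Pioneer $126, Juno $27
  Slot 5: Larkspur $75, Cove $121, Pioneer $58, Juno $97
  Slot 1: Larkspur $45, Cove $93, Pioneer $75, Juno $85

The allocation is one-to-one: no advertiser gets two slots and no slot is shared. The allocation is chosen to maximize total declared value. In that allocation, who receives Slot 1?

Juno receives Slot 1.

This is a one-to-one assignment (maximum-weight bipartite matching).
Optimal: Larkspur→Slot 2 ($92), Cove→Slot 5 ($121), Pioneer→Slot 7 ($126), Juno→Slot 1 ($85) — total 92+121+126+85 = $424.
Column-greedy (each slot in turn goes to its best remaining advertiser) gives $404, worse by 20.
Next-best assignment: Larkspur→Slot 5, Cove→Slot 7, Pioneer→Slot 2, Juno→Slot 1 = $422.
Swapping Cove↔Juno (Cove→Slot 1 $93, Juno→Slot 5 $97) loses 16.
Every other assignment is strictly worse.
Juno's own top slot is Slot 5 ($97), but forcing Juno→Slot 5 and reassigning the rest optimally gives only $408 — worse by 16.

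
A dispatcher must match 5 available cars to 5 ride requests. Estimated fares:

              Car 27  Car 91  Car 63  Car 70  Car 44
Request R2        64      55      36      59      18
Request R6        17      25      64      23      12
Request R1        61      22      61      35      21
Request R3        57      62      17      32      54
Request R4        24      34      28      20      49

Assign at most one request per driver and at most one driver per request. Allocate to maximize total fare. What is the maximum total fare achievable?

Max total: $295

This is a one-to-one assignment (maximum-weight bipartite matching).
Optimal: Car 27→Request R1 ($61), Car 91→Request R3 ($62), Car 63→Request R6 ($64), Car 70→Request R2 ($59), Car 44→Request R4 ($49) — total 61+62+64+59+49 = $295.
Column-greedy (each request in turn goes to its best remaining driver) gives $274, worse by 21.
Next-best assignment: Car 27→Request R2, Car 91→Request R3, Car 63→Request R6, Car 70→Request R1, Car 44→Request R4 = $274.
Every other assignment is strictly worse.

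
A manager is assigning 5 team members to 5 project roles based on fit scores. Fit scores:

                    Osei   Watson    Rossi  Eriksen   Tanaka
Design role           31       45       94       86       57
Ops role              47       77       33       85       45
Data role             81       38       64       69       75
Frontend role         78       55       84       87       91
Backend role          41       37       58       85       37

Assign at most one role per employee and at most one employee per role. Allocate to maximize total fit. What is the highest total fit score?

Treat this as an assignment problem: match each employee to one role.
Optimal: Osei→Data role (81 pts), Watson→Ops role (77 pts), Rossi→Design role (94 pts), Eriksen→Backend role (85 pts), Tanaka→Frontend role (91 pts) — total 81+77+94+85+91 = 428 pts.
Column-greedy (each role in turn goes to its best remaining employee) gives 388 pts, worse by 40.
Swapping Watson↔Tanaka (Watson→Frontend role 55 pts, Tanaka→Ops role 45 pts) loses 68.

Max total: 428 pts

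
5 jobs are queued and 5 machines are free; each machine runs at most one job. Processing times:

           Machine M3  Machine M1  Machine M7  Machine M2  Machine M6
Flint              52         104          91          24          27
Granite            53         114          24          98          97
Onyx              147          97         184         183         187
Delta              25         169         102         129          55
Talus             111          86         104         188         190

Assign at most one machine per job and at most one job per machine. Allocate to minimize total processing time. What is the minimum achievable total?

Optimal: Flint→Machine M2 (24 min), Granite→Machine M7 (24 min), Onyx→Machine M1 (97 min), Delta→Machine M6 (55 min), Talus→Machine M3 (111 min) — total 24+24+97+55+111 = 311 min.
Min-entry greedy (repeatedly take the single cheapest remaining cell) gives 346 min, worse by 35.
Next-best assignment: Flint→Machine M2, Granite→Machine M3, Onyx→Machine M1, Delta→Machine M6, Talus→Machine M7 = 333 min.
Swapping Talus↔Flint (Talus→Machine M2 188 min, Flint→Machine M3 52 min) adds 105.
Checked against all permutations: 311 min is optimal.

Min total: 311 min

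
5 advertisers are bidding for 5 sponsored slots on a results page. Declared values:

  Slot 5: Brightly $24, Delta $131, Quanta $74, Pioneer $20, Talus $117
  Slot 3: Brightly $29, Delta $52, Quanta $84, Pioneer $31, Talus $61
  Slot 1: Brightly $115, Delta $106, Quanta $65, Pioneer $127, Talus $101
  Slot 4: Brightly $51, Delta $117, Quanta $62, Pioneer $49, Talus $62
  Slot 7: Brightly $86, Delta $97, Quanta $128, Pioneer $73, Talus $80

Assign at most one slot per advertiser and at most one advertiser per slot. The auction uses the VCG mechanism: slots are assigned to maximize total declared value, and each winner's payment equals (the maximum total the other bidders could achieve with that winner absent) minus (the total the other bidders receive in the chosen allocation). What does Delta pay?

Delta pays $9.

Efficient allocation: Brightly→Slot 7 ($86), Delta→Slot 4 ($117), Quanta→Slot 3 ($84), Pioneer→Slot 1 ($127), Talus→Slot 5 ($117); total welfare W = $531.
Delta receives Slot 4 at value $117, so the others get W − 117 = $414.
Without Delta: best allocation of the remaining 4 bidders over all 5 slots is Brightly→Slot 4 ($51), Quanta→Slot 7 ($128), Pioneer→Slot 1 ($127), Talus→Slot 5 ($117), total $423.
VCG payment = (others' best without Delta) − (others' welfare with Delta) = 423 − 414 = $9.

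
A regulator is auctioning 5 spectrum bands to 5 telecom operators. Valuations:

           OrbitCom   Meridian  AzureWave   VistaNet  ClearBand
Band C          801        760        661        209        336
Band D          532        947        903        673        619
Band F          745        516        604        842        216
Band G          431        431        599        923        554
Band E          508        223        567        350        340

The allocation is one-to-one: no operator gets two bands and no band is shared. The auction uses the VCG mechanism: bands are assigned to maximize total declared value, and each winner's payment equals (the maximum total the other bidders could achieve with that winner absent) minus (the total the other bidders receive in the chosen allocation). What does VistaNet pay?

Efficient allocation: OrbitCom→Band C ($801M), Meridian→Band D ($947M), AzureWave→Band E ($567M), VistaNet→Band F ($842M), ClearBand→Band G ($554M); total welfare W = $3711M.
VistaNet receives Band F at value $842M, so the others get W − 842 = $2869M.
Without VistaNet: best allocation of the remaining 4 bidders over all 5 bands is OrbitCom→Band F ($745M), Meridian→Band C ($760M), AzureWave→Band D ($903M), ClearBand→Band G ($554M), total $2962M.
VCG payment = (others' best without VistaNet) − (others' welfare with VistaNet) = 2962 − 2869 = $93M.

VistaNet pays $93M.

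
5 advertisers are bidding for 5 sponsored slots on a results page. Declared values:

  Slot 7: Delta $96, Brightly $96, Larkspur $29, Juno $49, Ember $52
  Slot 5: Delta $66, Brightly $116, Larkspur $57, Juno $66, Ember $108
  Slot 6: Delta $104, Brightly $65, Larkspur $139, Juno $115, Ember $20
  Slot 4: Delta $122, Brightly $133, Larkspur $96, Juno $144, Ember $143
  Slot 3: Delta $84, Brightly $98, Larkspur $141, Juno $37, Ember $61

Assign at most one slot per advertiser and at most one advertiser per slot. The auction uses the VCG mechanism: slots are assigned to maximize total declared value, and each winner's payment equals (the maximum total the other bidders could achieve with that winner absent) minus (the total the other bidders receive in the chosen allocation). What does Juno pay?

Juno pays $8.

Efficient allocation: Delta→Slot 7 ($96), Brightly→Slot 5 ($116), Larkspur→Slot 3 ($141), Juno→Slot 6 ($115), Ember→Slot 4 ($143); total welfare W = $611.
Juno receives Slot 6 at value $115, so the others get W − 115 = $496.
Without Juno: best allocation of the remaining 4 bidders over all 5 slots is Delta→Slot 6 ($104), Brightly→Slot 5 ($116), Larkspur→Slot 3 ($141), Ember→Slot 4 ($143), total $504.
VCG payment = (others' best without Juno) − (others' welfare with Juno) = 504 − 496 = $8.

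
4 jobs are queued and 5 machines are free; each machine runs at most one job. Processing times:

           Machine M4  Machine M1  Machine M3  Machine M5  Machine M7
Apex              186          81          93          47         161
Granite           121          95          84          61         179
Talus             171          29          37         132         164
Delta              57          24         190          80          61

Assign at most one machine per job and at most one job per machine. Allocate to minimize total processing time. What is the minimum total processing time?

Min total: 217 min

This is the linear assignment problem.
Optimal: Apex→Machine M5 (47 min), Granite→Machine M3 (84 min), Talus→Machine M1 (29 min), Delta→Machine M4 (57 min) — total 47+84+29+57 = 217 min.
Min-entry greedy (repeatedly take the single cheapest remaining cell) gives 229 min, worse by 12.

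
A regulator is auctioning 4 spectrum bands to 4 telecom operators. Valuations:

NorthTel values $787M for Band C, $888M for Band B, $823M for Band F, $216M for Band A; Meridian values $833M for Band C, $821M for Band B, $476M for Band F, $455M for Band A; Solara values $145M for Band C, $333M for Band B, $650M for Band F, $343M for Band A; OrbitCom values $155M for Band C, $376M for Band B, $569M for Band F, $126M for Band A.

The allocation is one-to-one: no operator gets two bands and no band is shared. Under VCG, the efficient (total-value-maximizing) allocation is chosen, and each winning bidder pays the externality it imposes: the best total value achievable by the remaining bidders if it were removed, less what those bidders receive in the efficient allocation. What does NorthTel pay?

Efficient allocation: NorthTel→Band B ($888M), Meridian→Band C ($833M), Solara→Band A ($343M), OrbitCom→Band F ($569M); total welfare W = $2633M.
NorthTel receives Band B at value $888M, so the others get W − 888 = $1745M.
Without NorthTel: best allocation of the remaining 3 bidders over all 4 bands is Meridian→Band C ($833M), Solara→Band F ($650M), OrbitCom→Band B ($376M), total $1859M.
VCG payment = (others' best without NorthTel) − (others' welfare with NorthTel) = 1859 − 1745 = $114M.

NorthTel pays $114M.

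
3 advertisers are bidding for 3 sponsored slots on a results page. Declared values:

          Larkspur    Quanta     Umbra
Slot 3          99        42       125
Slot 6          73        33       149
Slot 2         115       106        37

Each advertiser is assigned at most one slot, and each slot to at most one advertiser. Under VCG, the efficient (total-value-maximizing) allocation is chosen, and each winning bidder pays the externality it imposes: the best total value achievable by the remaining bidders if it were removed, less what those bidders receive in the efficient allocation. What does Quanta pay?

Quanta pays $16.

Efficient allocation: Larkspur→Slot 3 ($99), Quanta→Slot 2 ($106), Umbra→Slot 6 ($149); total welfare W = $354.
Quanta receives Slot 2 at value $106, so the others get W − 106 = $248.
Without Quanta: best allocation of the remaining 2 bidders over all 3 slots is Larkspur→Slot 2 ($115), Umbra→Slot 6 ($149), total $264.
VCG payment = (others' best without Quanta) − (others' welfare with Quanta) = 264 − 248 = $16.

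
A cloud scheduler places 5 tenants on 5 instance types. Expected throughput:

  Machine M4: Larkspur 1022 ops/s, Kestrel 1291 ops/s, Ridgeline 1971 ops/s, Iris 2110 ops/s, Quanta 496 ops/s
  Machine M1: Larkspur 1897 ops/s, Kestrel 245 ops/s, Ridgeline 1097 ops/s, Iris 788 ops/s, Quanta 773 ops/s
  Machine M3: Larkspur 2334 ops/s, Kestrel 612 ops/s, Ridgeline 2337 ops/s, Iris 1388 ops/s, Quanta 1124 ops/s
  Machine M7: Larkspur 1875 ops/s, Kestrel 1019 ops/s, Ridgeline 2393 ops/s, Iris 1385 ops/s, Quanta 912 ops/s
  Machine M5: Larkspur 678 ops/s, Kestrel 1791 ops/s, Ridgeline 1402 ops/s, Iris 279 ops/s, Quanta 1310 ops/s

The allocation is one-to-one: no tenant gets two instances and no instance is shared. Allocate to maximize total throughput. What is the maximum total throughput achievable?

This is a one-to-one assignment (maximum-weight bipartite matching).
Optimal: Larkspur→Machine M3 (2334 ops/s), Kestrel→Machine M5 (1791 ops/s), Ridgeline→Machine M7 (2393 ops/s), Iris→Machine M4 (2110 ops/s), Quanta→Machine M1 (773 ops/s) — total 2334+1791+2393+2110+773 = 9401 ops/s.
Next-best assignment: Larkspur→Machine M1, Kestrel→Machine M5, Ridgeline→Machine M7, Iris→Machine M4, Quanta→Machine M3 = 9315 ops/s.
No other one-to-one assignment exceeds 9401 ops/s.

Max total: 9401 ops/s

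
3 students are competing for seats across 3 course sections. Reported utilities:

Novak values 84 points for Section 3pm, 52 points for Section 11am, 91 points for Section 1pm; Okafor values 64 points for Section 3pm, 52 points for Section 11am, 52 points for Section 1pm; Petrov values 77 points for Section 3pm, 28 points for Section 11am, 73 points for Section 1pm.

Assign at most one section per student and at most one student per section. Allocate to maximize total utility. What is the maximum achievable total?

Max total: 220 points

This is a one-to-one assignment (maximum-weight bipartite matching).
Optimal: Novak→Section 1pm (91 points), Okafor→Section 11am (52 points), Petrov→Section 3pm (77 points) — total 91+52+77 = 220 points.
Column-greedy (each section in turn goes to its best remaining student) gives 209 points, worse by 11.
Every other assignment is strictly worse.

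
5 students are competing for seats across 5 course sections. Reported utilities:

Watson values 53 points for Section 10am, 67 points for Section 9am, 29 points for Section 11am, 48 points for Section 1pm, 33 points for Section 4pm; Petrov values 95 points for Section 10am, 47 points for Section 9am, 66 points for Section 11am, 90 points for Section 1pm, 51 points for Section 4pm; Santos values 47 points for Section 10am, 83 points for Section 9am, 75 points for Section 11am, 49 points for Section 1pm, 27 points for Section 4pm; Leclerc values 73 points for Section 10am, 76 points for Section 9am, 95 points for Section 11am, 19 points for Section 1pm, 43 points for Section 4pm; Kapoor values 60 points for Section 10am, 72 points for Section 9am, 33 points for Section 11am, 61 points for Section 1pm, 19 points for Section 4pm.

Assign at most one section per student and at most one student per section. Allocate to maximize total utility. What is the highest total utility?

Optimal: Watson→Section 4pm (33 points), Petrov→Section 10am (95 points), Santos→Section 9am (83 points), Leclerc→Section 11am (95 points), Kapoor→Section 1pm (61 points) — total 33+95+83+95+61 = 367 points.
Row-greedy (each student in turn takes its best remaining section) gives 341 points, worse by 26.
Next-best assignment: Watson→Section 4pm, Petrov→Section 1pm, Santos→Section 9am, Leclerc→Section 11am, Kapoor→Section 10am = 361 points.
Swapping Leclerc↔Kapoor (Leclerc→Section 1pm 19 points, Kapoor→Section 11am 33 points) loses 104.

Maximum total: 367 points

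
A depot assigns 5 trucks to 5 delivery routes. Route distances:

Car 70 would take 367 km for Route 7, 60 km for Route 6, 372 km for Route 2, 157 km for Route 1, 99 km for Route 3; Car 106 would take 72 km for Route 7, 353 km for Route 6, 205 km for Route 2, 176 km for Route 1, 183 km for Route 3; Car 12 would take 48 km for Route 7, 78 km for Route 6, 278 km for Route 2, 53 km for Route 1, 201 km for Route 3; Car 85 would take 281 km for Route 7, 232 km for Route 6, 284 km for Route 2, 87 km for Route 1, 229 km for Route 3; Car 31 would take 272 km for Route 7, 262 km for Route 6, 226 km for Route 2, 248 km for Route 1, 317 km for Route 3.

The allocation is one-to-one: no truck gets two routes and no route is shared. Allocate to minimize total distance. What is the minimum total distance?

Optimal: Car 70→Route 3 (99 km), Car 106→Route 7 (72 km), Car 12→Route 6 (78 km), Car 85→Route 1 (87 km), Car 31→Route 2 (226 km) — total 99+72+78+87+226 = 562 km.
Min-entry greedy (repeatedly take the single cheapest remaining cell) gives 604 km, worse by 42.

Min total: 562 km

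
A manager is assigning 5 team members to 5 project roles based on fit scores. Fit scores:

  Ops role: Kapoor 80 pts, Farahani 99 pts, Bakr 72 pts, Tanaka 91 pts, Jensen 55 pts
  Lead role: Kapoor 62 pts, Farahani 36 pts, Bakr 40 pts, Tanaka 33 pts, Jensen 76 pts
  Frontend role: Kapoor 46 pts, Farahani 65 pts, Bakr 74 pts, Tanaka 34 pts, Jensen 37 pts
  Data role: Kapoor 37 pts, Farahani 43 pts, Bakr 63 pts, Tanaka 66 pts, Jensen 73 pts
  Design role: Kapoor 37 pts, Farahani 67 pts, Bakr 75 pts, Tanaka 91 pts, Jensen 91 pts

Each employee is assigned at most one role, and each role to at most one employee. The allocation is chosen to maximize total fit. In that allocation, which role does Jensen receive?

Treat this as an assignment problem: match each employee to one role.
Optimal: Kapoor→Lead role (62 pts), Farahani→Ops role (99 pts), Bakr→Frontend role (74 pts), Tanaka→Design role (91 pts), Jensen→Data role (73 pts) — total 62+99+74+91+73 = 399 pts.
Next-best assignment: Kapoor→Lead role, Farahani→Ops role, Bakr→Frontend role, Tanaka→Data role, Jensen→Design role = 392 pts.
Swapping Farahani↔Jensen (Farahani→Data role 43 pts, Jensen→Ops role 55 pts) loses 74.
Checked against all permutations: 399 pts is optimal.
Jensen's own top role is Design role (91 pts), but forcing Jensen→Design role and reassigning the rest optimally gives only 392 pts — worse by 7.

Jensen receives Data role.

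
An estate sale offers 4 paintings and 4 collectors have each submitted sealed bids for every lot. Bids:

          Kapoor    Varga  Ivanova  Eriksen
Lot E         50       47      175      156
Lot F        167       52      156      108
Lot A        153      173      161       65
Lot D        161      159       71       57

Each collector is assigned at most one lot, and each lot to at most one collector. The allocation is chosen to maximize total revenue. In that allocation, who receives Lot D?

Kapoor receives Lot D.

Treat this as an assignment problem: match each collector to one lot.
Optimal: Kapoor→Lot D ($161), Varga→Lot A ($173), Ivanova→Lot F ($156), Eriksen→Lot E ($156) — total 161+173+156+156 = $646.
Row-greedy (each collector in turn takes its best remaining lot) gives $572, worse by 74.
Next-best assignment: Kapoor→Lot F, Varga→Lot D, Ivanova→Lot A, Eriksen→Lot E = $643.
Checked against all permutations: $646 is optimal.
Kapoor's own top lot is Lot F ($167), but forcing Kapoor→Lot F and reassigning the rest optimally gives only $643 — worse by 3.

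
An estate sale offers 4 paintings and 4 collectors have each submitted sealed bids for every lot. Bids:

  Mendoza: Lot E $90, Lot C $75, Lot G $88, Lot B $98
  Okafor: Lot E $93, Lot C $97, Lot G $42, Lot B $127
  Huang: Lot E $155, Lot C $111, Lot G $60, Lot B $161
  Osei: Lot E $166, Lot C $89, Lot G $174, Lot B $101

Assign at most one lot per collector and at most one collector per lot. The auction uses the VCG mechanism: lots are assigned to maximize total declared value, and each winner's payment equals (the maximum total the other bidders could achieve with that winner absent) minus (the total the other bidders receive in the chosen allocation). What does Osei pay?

Osei pays $13.

Efficient allocation: Mendoza→Lot C ($75), Okafor→Lot B ($127), Huang→Lot E ($155), Osei→Lot G ($174); total welfare W = $531.
Osei receives Lot G at value $174, so the others get W − 174 = $357.
Without Osei: best allocation of the remaining 3 bidders over all 4 lots is Mendoza→Lot G ($88), Okafor→Lot B ($127), Huang→Lot E ($155), total $370.
VCG payment = (others' best without Osei) − (others' welfare with Osei) = 370 − 357 = $13.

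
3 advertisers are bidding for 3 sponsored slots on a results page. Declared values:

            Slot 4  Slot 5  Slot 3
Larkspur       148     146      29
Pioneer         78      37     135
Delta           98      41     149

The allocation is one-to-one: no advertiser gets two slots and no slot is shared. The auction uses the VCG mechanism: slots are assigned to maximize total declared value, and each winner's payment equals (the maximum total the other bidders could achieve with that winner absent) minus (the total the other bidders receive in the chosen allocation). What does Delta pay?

Efficient allocation: Larkspur→Slot 5 ($146), Pioneer→Slot 3 ($135), Delta→Slot 4 ($98); total welfare W = $379.
Delta receives Slot 4 at value $98, so the others get W − 98 = $281.
Without Delta: best allocation of the remaining 2 bidders over all 3 slots is Larkspur→Slot 4 ($148), Pioneer→Slot 3 ($135), total $283.
VCG payment = (others' best without Delta) − (others' welfare with Delta) = 283 − 281 = $2.

Delta pays $2.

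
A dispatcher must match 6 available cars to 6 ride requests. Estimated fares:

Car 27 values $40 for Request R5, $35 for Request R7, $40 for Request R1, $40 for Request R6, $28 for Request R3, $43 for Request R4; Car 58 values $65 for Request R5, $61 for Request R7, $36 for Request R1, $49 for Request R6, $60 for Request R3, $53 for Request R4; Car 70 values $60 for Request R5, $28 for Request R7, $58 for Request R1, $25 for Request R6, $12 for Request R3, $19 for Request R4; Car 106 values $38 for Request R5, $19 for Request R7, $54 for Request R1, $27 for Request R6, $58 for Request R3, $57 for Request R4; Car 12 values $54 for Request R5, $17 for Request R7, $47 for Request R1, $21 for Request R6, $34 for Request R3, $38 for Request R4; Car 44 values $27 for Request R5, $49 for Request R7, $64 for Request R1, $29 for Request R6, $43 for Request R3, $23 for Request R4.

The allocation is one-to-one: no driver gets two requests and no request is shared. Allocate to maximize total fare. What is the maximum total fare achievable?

Max total: $321

Optimal: Car 27→Request R6 ($40), Car 58→Request R7 ($61), Car 70→Request R5 ($60), Car 106→Request R3 ($58), Car 12→Request R4 ($38), Car 44→Request R1 ($64) — total 40+61+60+58+38+64 = $321.
Row-greedy (each driver in turn takes its best remaining request) gives $294, worse by 27.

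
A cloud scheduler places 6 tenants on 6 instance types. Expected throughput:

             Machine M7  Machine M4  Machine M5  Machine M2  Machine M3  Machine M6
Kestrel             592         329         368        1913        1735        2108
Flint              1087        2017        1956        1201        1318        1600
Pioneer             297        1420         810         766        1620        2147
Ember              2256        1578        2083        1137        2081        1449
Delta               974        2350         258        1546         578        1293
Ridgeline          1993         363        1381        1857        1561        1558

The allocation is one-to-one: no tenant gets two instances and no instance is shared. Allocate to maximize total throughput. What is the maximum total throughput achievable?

Maximum total: 12440 ops/s

Treat this as an assignment problem: match each tenant to one instance.
Optimal: Kestrel→Machine M2 (1913 ops/s), Flint→Machine M5 (1956 ops/s), Pioneer→Machine M6 (2147 ops/s), Ember→Machine M3 (2081 ops/s), Delta→Machine M4 (2350 ops/s), Ridgeline→Machine M7 (1993 ops/s) — total 1913+1956+2147+2081+2350+1993 = 12440 ops/s.
Row-greedy (each tenant in turn takes its best remaining instance) gives 10928 ops/s, worse by 1512.
Next-best assignment: Kestrel→Machine M3, Flint→Machine M5, Pioneer→Machine M6, Ember→Machine M7, Delta→Machine M4, Ridgeline→Machine M2 = 12301 ops/s.
Swapping Pioneer↔Ridgeline (Pioneer→Machine M7 297 ops/s, Ridgeline→Machine M6 1558 ops/s) loses 2285.
Checked against all permutations: 12440 ops/s is optimal.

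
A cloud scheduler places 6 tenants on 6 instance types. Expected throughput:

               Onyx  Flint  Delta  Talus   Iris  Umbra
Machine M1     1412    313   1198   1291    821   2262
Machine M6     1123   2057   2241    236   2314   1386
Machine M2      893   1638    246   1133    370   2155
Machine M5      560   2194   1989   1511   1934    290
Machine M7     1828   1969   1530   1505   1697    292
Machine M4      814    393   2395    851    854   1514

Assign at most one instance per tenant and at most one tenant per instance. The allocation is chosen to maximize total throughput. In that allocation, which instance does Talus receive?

Talus receives Machine M1.

Optimal: Onyx→Machine M7 (1828 ops/s), Flint→Machine M5 (2194 ops/s), Delta→Machine M4 (2395 ops/s), Talus→Machine M1 (1291 ops/s), Iris→Machine M6 (2314 ops/s), Umbra→Machine M2 (2155 ops/s) — total 1828+2194+2395+1291+2314+2155 = 12177 ops/s.
Max-entry greedy (repeatedly take the single best remaining cell) gives 12126 ops/s, worse by 51.
Next-best assignment: Onyx→Machine M7, Flint→Machine M5, Delta→Machine M4, Talus→Machine M2, Iris→Machine M6, Umbra→Machine M1 = 12126 ops/s.
Swapping Onyx↔Delta (Onyx→Machine M4 814 ops/s, Delta→Machine M7 1530 ops/s) loses 1879.
Talus's own top instance is Machine M5 (1511 ops/s), but forcing Talus→Machine M5 and reassigning the rest optimally gives only 11948 ops/s — worse by 229.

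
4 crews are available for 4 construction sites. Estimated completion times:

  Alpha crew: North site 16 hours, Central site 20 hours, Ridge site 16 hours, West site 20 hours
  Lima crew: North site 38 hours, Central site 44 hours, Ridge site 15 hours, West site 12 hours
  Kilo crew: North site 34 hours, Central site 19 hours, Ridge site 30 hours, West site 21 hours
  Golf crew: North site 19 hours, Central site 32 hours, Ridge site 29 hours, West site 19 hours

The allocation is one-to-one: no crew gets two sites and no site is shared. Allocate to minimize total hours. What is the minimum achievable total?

Minimum total: 66 hours

Optimal: Alpha crew→Ridge site (16 hours), Lima crew→West site (12 hours), Kilo crew→Central site (19 hours), Golf crew→North site (19 hours) — total 16+12+19+19 = 66 hours.
Column-greedy (each site in turn goes to its cheapest remaining crew) gives 69 hours, worse by 3.
Swapping Lima crew↔Kilo crew (Lima crew→Central site 44 hours, Kilo crew→West site 21 hours) adds 34.
Every other assignment is strictly worse.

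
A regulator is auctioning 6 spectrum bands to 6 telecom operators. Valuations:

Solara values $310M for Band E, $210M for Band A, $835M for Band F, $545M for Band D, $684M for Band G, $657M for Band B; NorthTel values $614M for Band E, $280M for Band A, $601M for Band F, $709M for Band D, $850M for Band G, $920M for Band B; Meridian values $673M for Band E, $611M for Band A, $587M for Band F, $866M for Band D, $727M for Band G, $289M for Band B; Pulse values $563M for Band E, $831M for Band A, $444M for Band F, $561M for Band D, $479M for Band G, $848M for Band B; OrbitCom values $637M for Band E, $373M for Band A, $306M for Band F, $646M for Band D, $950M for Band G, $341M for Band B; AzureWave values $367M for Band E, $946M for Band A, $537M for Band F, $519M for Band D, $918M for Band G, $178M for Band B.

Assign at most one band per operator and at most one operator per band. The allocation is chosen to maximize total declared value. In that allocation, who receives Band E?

This is the linear assignment problem.
Optimal: Solara→Band F ($835M), NorthTel→Band B ($920M), Meridian→Band D ($866M), Pulse→Band E ($563M), OrbitCom→Band G ($950M), AzureWave→Band A ($946M) — total 835+920+866+563+950+946 = $5080M.
Checked against all permutations: $5080M is optimal.
Pulse's own top band is Band B ($848M), but forcing Pulse→Band B and reassigning the rest optimally gives only $5059M — worse by 21.

Pulse receives Band E.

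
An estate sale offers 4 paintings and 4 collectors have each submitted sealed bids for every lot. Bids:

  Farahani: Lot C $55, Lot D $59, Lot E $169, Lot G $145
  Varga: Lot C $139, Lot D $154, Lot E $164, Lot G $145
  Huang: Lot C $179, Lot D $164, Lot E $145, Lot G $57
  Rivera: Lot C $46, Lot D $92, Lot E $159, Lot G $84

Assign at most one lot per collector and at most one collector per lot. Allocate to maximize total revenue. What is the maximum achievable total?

Optimal: Farahani→Lot G ($145), Varga→Lot D ($154), Huang→Lot C ($179), Rivera→Lot E ($159) — total 145+154+179+159 = $637.
Column-greedy (each lot in turn goes to its best remaining collector) gives $586, worse by 51.

Max total: $637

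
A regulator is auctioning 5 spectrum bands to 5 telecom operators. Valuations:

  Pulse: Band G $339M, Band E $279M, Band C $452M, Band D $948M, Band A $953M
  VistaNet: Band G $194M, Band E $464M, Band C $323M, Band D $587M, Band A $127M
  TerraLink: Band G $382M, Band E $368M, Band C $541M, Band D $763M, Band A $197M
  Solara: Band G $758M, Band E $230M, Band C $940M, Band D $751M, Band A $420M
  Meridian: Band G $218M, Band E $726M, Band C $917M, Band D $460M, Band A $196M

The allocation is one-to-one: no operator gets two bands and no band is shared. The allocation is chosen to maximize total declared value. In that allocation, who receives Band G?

Solara receives Band G.

This is the linear assignment problem.
Optimal: Pulse→Band A ($953M), VistaNet→Band E ($464M), TerraLink→Band D ($763M), Solara→Band G ($758M), Meridian→Band C ($917M) — total 953+464+763+758+917 = $3855M.
Max-entry greedy (repeatedly take the single best remaining cell) gives $3576M, worse by 279.
Swapping Pulse↔TerraLink (Pulse→Band D $948M, TerraLink→Band A $197M) loses 571.
Every other assignment is strictly worse.
Solara's own top band is Band C ($940M), but forcing Solara→Band C and reassigning the rest optimally gives only $3588M — worse by 267.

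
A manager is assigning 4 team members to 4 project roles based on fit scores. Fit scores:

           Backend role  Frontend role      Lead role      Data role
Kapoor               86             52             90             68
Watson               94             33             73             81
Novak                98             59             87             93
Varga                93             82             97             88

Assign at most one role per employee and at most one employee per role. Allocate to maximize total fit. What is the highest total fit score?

Optimal: Kapoor→Lead role (90 pts), Watson→Backend role (94 pts), Novak→Data role (93 pts), Varga→Frontend role (82 pts) — total 90+94+93+82 = 359 pts.
Column-greedy (each role in turn goes to its best remaining employee) gives 351 pts, worse by 8.

Max total: 359 pts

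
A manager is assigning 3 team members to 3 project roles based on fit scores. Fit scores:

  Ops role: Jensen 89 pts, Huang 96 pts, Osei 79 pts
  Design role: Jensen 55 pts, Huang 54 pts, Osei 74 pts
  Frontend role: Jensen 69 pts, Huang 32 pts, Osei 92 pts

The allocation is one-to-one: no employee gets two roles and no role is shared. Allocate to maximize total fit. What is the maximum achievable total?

Maximum total: 243 pts

This is a one-to-one assignment (maximum-weight bipartite matching).
Optimal: Jensen→Design role (55 pts), Huang→Ops role (96 pts), Osei→Frontend role (92 pts) — total 55+96+92 = 243 pts.
Column-greedy (each role in turn goes to its best remaining employee) gives 239 pts, worse by 4.
No other one-to-one assignment exceeds 243 pts.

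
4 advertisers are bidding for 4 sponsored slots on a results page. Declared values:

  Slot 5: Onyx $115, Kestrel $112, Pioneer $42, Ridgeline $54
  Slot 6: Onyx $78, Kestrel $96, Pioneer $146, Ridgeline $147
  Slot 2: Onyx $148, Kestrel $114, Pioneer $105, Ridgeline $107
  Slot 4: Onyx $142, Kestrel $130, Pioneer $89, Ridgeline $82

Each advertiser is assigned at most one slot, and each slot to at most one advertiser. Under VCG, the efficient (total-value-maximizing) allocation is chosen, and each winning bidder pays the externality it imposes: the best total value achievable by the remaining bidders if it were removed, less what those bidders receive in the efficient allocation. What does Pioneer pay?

Efficient allocation: Onyx→Slot 4 ($142), Kestrel→Slot 5 ($112), Pioneer→Slot 6 ($146), Ridgeline→Slot 2 ($107); total welfare W = $507.
Pioneer receives Slot 6 at value $146, so the others get W − 146 = $361.
Without Pioneer: best allocation of the remaining 3 bidders over all 4 slots is Onyx→Slot 2 ($148), Kestrel→Slot 4 ($130), Ridgeline→Slot 6 ($147), total $425.
VCG payment = (others' best without Pioneer) − (others' welfare with Pioneer) = 425 − 361 = $64.

Pioneer pays $64.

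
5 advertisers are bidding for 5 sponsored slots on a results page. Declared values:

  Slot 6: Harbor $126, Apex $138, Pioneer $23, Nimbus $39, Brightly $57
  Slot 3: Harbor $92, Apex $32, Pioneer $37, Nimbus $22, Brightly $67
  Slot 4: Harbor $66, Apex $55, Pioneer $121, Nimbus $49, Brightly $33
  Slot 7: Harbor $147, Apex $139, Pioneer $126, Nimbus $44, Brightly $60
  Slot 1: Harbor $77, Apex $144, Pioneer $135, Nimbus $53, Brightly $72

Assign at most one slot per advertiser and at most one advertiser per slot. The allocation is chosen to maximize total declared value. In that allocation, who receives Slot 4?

Optimal: Harbor→Slot 7 ($147), Apex→Slot 6 ($138), Pioneer→Slot 1 ($135), Nimbus→Slot 4 ($49), Brightly→Slot 3 ($67) — total 147+138+135+49+67 = $536.
Column-greedy (each slot in turn goes to its best remaining advertiser) gives $464, worse by 72.
Next-best assignment: Harbor→Slot 7, Apex→Slot 6, Pioneer→Slot 4, Nimbus→Slot 1, Brightly→Slot 3 = $526.
Nimbus's own top slot is Slot 1 ($53), but forcing Nimbus→Slot 1 and reassigning the rest optimally gives only $526 — worse by 10.

Nimbus receives Slot 4.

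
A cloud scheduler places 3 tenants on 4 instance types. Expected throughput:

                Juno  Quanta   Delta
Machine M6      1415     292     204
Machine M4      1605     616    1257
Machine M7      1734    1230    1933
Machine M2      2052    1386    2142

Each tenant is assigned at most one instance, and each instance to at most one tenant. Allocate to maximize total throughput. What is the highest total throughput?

Maximum total: 4977 ops/s

Optimal: Juno→Machine M4 (1605 ops/s), Quanta→Machine M7 (1230 ops/s), Delta→Machine M2 (2142 ops/s) — total 1605+1230+2142 = 4977 ops/s.
Max-entry greedy (repeatedly take the single best remaining cell) gives 4492 ops/s, worse by 485.
Next-best assignment: Juno→Machine M4, Quanta→Machine M2, Delta→Machine M7 = 4924 ops/s.
Swapping Juno↔Delta (Juno→Machine M2 2052 ops/s, Delta→Machine M4 1257 ops/s) loses 438.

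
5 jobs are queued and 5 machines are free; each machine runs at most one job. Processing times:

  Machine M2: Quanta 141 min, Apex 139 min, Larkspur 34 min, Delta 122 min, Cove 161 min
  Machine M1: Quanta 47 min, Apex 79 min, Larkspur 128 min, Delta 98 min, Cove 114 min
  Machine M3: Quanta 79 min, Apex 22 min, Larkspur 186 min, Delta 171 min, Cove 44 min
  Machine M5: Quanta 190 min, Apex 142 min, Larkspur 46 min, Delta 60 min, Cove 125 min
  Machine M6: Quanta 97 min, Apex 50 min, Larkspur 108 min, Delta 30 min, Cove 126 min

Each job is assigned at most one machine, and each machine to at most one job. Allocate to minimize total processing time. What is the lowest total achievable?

Min total: 235 min

Optimal: Quanta→Machine M1 (47 min), Apex→Machine M6 (50 min), Larkspur→Machine M2 (34 min), Delta→Machine M5 (60 min), Cove→Machine M3 (44 min) — total 47+50+34+60+44 = 235 min.
Column-greedy (each machine in turn goes to its cheapest remaining job) gives 289 min, worse by 54.
Every other assignment is strictly worse.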